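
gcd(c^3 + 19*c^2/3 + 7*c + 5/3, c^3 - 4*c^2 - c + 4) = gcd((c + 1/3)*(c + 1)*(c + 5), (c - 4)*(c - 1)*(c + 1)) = c + 1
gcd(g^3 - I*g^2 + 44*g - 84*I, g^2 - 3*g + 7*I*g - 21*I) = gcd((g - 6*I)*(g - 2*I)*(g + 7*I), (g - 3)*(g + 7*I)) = g + 7*I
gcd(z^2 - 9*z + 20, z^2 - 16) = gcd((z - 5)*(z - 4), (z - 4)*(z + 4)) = z - 4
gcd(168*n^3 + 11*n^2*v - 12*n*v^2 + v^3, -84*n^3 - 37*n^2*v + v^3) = -21*n^2 - 4*n*v + v^2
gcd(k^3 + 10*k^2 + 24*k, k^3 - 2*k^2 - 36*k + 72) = k + 6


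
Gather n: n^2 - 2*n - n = n^2 - 3*n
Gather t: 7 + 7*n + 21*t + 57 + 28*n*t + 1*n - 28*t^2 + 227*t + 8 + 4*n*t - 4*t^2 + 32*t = 8*n - 32*t^2 + t*(32*n + 280) + 72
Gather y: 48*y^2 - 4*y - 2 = 48*y^2 - 4*y - 2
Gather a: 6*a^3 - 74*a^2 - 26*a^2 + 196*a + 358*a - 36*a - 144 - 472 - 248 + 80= 6*a^3 - 100*a^2 + 518*a - 784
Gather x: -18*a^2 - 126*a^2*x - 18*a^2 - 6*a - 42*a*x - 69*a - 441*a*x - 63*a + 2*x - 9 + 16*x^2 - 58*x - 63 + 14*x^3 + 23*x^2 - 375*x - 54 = -36*a^2 - 138*a + 14*x^3 + 39*x^2 + x*(-126*a^2 - 483*a - 431) - 126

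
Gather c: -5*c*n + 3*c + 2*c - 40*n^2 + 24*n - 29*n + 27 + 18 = c*(5 - 5*n) - 40*n^2 - 5*n + 45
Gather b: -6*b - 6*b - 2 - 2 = -12*b - 4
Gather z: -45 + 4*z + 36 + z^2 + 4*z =z^2 + 8*z - 9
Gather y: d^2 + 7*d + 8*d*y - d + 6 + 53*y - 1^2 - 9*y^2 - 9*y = d^2 + 6*d - 9*y^2 + y*(8*d + 44) + 5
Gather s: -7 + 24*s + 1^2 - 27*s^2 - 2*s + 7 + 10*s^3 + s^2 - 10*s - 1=10*s^3 - 26*s^2 + 12*s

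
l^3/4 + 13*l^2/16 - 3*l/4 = l*(l/4 + 1)*(l - 3/4)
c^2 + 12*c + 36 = (c + 6)^2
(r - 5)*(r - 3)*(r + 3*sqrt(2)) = r^3 - 8*r^2 + 3*sqrt(2)*r^2 - 24*sqrt(2)*r + 15*r + 45*sqrt(2)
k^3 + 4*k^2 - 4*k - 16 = (k - 2)*(k + 2)*(k + 4)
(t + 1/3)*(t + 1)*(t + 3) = t^3 + 13*t^2/3 + 13*t/3 + 1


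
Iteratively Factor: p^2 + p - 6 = (p + 3)*(p - 2)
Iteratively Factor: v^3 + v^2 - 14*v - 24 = (v + 3)*(v^2 - 2*v - 8) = (v - 4)*(v + 3)*(v + 2)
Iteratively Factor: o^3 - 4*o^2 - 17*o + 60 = (o - 5)*(o^2 + o - 12) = (o - 5)*(o - 3)*(o + 4)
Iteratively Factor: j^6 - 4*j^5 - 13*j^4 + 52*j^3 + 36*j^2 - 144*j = (j - 4)*(j^5 - 13*j^3 + 36*j) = (j - 4)*(j + 3)*(j^4 - 3*j^3 - 4*j^2 + 12*j) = (j - 4)*(j - 3)*(j + 3)*(j^3 - 4*j) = j*(j - 4)*(j - 3)*(j + 3)*(j^2 - 4) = j*(j - 4)*(j - 3)*(j + 2)*(j + 3)*(j - 2)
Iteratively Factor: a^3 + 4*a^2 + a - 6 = (a + 2)*(a^2 + 2*a - 3) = (a - 1)*(a + 2)*(a + 3)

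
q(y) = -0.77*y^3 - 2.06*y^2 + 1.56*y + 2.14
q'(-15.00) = -456.39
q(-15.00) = 2113.99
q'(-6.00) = -56.88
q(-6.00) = 84.94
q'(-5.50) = -45.66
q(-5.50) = 59.35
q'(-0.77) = 3.36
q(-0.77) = 0.07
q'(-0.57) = 3.16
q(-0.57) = 0.72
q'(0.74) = -2.75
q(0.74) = 1.85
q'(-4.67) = -29.58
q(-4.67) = 28.35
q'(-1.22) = 3.15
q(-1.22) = -1.43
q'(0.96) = -4.52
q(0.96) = 1.06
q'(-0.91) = 3.40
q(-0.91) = -0.41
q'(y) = -2.31*y^2 - 4.12*y + 1.56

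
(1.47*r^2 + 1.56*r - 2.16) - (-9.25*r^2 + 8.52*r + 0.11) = 10.72*r^2 - 6.96*r - 2.27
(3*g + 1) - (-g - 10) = 4*g + 11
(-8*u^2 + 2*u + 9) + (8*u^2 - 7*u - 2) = 7 - 5*u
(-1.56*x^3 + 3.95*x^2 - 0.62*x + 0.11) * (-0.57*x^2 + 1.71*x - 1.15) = 0.8892*x^5 - 4.9191*x^4 + 8.9019*x^3 - 5.6654*x^2 + 0.9011*x - 0.1265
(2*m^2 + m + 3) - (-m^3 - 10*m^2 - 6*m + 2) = m^3 + 12*m^2 + 7*m + 1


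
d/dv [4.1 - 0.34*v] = -0.340000000000000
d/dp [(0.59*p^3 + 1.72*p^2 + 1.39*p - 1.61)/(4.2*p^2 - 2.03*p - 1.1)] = (2.478*p^4 - 2.3954*p^3 - 11.2766*p^2 + 9.74*p - 4.7973)/(17.64*p^4 - 17.052*p^3 - 5.1191*p^2 + 4.466*p + 1.21)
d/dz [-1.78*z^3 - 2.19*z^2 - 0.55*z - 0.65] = -5.34*z^2 - 4.38*z - 0.55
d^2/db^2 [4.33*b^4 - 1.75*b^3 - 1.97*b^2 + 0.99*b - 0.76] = 51.96*b^2 - 10.5*b - 3.94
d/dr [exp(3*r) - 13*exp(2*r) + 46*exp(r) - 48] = (3*exp(2*r) - 26*exp(r) + 46)*exp(r)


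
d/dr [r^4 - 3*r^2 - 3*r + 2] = 4*r^3 - 6*r - 3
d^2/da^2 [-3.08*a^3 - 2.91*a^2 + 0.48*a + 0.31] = -18.48*a - 5.82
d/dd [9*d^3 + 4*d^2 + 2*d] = 27*d^2 + 8*d + 2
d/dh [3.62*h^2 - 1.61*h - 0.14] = 7.24*h - 1.61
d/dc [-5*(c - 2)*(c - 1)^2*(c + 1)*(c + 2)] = -25*c^4 + 20*c^3 + 75*c^2 - 50*c - 20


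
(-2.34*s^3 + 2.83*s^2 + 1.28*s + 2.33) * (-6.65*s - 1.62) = 15.561*s^4 - 15.0287*s^3 - 13.0966*s^2 - 17.5681*s - 3.7746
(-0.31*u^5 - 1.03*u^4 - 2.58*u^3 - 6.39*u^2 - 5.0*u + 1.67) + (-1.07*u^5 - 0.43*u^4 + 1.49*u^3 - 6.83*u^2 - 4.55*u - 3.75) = -1.38*u^5 - 1.46*u^4 - 1.09*u^3 - 13.22*u^2 - 9.55*u - 2.08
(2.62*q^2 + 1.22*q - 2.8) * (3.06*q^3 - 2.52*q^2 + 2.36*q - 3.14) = 8.0172*q^5 - 2.8692*q^4 - 5.4592*q^3 + 1.7084*q^2 - 10.4388*q + 8.792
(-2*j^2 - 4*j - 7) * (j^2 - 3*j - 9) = -2*j^4 + 2*j^3 + 23*j^2 + 57*j + 63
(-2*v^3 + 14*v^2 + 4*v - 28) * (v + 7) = -2*v^4 + 102*v^2 - 196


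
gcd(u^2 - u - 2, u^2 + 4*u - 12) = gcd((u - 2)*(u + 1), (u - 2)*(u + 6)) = u - 2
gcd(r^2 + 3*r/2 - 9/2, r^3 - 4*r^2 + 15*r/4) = r - 3/2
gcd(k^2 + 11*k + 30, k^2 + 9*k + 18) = k + 6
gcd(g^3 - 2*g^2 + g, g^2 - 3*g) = g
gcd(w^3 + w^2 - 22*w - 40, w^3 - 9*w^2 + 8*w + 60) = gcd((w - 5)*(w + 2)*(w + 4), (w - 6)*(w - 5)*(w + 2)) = w^2 - 3*w - 10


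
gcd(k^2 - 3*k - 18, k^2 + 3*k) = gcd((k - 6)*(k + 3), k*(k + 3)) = k + 3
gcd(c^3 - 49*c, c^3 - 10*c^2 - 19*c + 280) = c - 7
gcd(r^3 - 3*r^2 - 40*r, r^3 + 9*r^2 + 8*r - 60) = r + 5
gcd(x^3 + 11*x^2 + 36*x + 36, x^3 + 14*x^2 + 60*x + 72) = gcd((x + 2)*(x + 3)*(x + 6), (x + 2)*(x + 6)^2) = x^2 + 8*x + 12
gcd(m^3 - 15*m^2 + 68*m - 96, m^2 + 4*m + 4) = 1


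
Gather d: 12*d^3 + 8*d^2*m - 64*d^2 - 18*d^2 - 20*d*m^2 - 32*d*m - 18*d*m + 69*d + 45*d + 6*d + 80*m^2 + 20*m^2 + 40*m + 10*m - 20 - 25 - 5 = 12*d^3 + d^2*(8*m - 82) + d*(-20*m^2 - 50*m + 120) + 100*m^2 + 50*m - 50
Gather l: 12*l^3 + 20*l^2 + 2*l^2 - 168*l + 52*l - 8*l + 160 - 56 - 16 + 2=12*l^3 + 22*l^2 - 124*l + 90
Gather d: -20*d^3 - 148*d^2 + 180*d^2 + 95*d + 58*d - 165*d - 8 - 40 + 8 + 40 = -20*d^3 + 32*d^2 - 12*d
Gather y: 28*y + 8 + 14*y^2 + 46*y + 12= 14*y^2 + 74*y + 20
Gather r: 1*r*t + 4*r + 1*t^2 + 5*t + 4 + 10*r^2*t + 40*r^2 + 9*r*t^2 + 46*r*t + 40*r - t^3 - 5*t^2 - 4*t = r^2*(10*t + 40) + r*(9*t^2 + 47*t + 44) - t^3 - 4*t^2 + t + 4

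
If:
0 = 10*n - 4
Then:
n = 2/5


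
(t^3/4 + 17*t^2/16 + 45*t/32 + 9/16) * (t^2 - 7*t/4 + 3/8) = t^5/4 + 5*t^4/8 - 23*t^3/64 - 3*t^2/2 - 117*t/256 + 27/128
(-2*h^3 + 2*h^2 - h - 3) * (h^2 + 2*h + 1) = -2*h^5 - 2*h^4 + h^3 - 3*h^2 - 7*h - 3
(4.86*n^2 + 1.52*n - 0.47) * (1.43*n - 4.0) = 6.9498*n^3 - 17.2664*n^2 - 6.7521*n + 1.88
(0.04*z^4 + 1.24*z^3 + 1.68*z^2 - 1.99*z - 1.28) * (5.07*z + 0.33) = 0.2028*z^5 + 6.3*z^4 + 8.9268*z^3 - 9.5349*z^2 - 7.1463*z - 0.4224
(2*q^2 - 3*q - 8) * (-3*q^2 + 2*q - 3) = -6*q^4 + 13*q^3 + 12*q^2 - 7*q + 24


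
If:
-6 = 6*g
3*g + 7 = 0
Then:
No Solution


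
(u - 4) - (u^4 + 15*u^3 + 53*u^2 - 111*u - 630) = -u^4 - 15*u^3 - 53*u^2 + 112*u + 626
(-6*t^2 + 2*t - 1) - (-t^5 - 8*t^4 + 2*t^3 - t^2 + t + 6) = t^5 + 8*t^4 - 2*t^3 - 5*t^2 + t - 7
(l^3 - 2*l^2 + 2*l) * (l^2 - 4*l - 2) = l^5 - 6*l^4 + 8*l^3 - 4*l^2 - 4*l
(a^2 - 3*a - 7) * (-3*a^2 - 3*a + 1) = -3*a^4 + 6*a^3 + 31*a^2 + 18*a - 7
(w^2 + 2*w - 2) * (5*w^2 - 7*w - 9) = 5*w^4 + 3*w^3 - 33*w^2 - 4*w + 18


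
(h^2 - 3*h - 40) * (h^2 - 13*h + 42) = h^4 - 16*h^3 + 41*h^2 + 394*h - 1680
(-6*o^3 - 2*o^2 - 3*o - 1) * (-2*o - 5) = 12*o^4 + 34*o^3 + 16*o^2 + 17*o + 5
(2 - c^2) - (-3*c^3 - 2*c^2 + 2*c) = 3*c^3 + c^2 - 2*c + 2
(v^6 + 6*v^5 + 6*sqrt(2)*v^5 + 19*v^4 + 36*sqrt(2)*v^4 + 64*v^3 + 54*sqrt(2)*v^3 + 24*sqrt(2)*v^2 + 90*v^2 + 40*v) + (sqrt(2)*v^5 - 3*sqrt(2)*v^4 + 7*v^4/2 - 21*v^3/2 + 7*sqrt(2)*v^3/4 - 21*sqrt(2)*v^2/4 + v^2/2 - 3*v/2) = v^6 + 6*v^5 + 7*sqrt(2)*v^5 + 45*v^4/2 + 33*sqrt(2)*v^4 + 107*v^3/2 + 223*sqrt(2)*v^3/4 + 75*sqrt(2)*v^2/4 + 181*v^2/2 + 77*v/2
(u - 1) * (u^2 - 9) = u^3 - u^2 - 9*u + 9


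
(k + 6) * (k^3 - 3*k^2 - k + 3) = k^4 + 3*k^3 - 19*k^2 - 3*k + 18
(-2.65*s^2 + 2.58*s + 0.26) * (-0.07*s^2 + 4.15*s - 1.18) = 0.1855*s^4 - 11.1781*s^3 + 13.8158*s^2 - 1.9654*s - 0.3068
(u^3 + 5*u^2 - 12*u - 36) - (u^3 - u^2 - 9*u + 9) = 6*u^2 - 3*u - 45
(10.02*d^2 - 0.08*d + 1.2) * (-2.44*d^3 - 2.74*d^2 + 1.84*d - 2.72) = -24.4488*d^5 - 27.2596*d^4 + 15.728*d^3 - 30.6896*d^2 + 2.4256*d - 3.264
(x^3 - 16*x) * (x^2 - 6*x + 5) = x^5 - 6*x^4 - 11*x^3 + 96*x^2 - 80*x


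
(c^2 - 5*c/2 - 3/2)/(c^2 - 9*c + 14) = (2*c^2 - 5*c - 3)/(2*(c^2 - 9*c + 14))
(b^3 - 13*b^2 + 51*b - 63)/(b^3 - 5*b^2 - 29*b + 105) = (b - 3)/(b + 5)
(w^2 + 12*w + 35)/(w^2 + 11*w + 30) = (w + 7)/(w + 6)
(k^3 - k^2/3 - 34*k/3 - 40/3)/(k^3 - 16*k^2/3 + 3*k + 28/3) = (3*k^2 + 11*k + 10)/(3*k^2 - 4*k - 7)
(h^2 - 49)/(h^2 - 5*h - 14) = (h + 7)/(h + 2)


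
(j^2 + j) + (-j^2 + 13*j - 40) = 14*j - 40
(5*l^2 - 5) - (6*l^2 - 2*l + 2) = -l^2 + 2*l - 7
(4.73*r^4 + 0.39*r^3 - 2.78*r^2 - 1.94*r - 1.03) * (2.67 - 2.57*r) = -12.1561*r^5 + 11.6268*r^4 + 8.1859*r^3 - 2.4368*r^2 - 2.5327*r - 2.7501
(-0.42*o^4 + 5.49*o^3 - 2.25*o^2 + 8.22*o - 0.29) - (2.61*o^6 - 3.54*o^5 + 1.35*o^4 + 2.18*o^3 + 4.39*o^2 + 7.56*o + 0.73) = -2.61*o^6 + 3.54*o^5 - 1.77*o^4 + 3.31*o^3 - 6.64*o^2 + 0.660000000000001*o - 1.02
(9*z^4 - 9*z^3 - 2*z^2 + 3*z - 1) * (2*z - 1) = 18*z^5 - 27*z^4 + 5*z^3 + 8*z^2 - 5*z + 1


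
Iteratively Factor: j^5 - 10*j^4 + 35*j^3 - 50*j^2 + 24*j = (j - 3)*(j^4 - 7*j^3 + 14*j^2 - 8*j) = (j - 4)*(j - 3)*(j^3 - 3*j^2 + 2*j) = j*(j - 4)*(j - 3)*(j^2 - 3*j + 2) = j*(j - 4)*(j - 3)*(j - 2)*(j - 1)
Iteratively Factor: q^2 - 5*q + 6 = (q - 3)*(q - 2)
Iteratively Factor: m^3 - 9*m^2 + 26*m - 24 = (m - 4)*(m^2 - 5*m + 6) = (m - 4)*(m - 3)*(m - 2)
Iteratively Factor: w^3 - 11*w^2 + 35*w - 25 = (w - 1)*(w^2 - 10*w + 25) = (w - 5)*(w - 1)*(w - 5)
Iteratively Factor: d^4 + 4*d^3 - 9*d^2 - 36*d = (d)*(d^3 + 4*d^2 - 9*d - 36) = d*(d - 3)*(d^2 + 7*d + 12) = d*(d - 3)*(d + 3)*(d + 4)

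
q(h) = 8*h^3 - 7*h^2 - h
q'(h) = 24*h^2 - 14*h - 1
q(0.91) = -0.68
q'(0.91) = 6.13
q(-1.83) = -70.64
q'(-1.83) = 104.99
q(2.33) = 60.86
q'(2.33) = 96.67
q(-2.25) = -124.31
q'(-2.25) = 152.00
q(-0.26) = -0.35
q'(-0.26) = 4.26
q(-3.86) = -560.54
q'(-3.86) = 410.63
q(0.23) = -0.50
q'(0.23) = -2.95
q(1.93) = 29.51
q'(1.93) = 61.38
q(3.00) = 150.00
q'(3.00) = 173.00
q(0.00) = 0.00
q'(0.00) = -1.00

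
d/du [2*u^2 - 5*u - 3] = 4*u - 5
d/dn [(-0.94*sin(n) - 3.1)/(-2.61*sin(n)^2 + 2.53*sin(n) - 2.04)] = (-2.4534*sin(n)^2 - 16.182*sin(n) + 9.7606)*cos(n)/(6.8121*sin(n)^4 - 13.2066*sin(n)^3 + 17.0497*sin(n)^2 - 10.3224*sin(n) + 4.1616)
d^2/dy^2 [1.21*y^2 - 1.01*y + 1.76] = 2.42000000000000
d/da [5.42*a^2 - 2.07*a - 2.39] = 10.84*a - 2.07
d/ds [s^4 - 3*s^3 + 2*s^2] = s*(4*s^2 - 9*s + 4)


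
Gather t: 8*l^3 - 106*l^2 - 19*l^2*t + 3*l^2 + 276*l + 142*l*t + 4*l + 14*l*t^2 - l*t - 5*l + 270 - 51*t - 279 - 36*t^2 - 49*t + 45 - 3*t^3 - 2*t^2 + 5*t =8*l^3 - 103*l^2 + 275*l - 3*t^3 + t^2*(14*l - 38) + t*(-19*l^2 + 141*l - 95) + 36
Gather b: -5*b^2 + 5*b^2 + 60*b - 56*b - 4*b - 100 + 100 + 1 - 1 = 0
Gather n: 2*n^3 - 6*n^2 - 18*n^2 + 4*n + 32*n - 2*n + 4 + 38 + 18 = 2*n^3 - 24*n^2 + 34*n + 60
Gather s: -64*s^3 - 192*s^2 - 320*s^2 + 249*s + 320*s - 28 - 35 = -64*s^3 - 512*s^2 + 569*s - 63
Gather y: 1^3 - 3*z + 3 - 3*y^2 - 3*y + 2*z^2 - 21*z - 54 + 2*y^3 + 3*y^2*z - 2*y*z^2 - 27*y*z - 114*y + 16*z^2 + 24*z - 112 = 2*y^3 + y^2*(3*z - 3) + y*(-2*z^2 - 27*z - 117) + 18*z^2 - 162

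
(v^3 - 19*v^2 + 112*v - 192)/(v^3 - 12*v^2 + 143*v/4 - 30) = 4*(v^2 - 11*v + 24)/(4*v^2 - 16*v + 15)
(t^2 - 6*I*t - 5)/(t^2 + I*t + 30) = (t - I)/(t + 6*I)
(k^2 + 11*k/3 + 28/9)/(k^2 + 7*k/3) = (k + 4/3)/k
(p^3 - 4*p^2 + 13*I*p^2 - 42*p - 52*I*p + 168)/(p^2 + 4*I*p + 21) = (p^2 + p*(-4 + 6*I) - 24*I)/(p - 3*I)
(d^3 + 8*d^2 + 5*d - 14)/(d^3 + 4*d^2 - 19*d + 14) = (d + 2)/(d - 2)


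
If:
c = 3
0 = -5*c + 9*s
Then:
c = 3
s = 5/3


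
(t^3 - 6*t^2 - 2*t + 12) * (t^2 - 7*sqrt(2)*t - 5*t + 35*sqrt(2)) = t^5 - 11*t^4 - 7*sqrt(2)*t^4 + 28*t^3 + 77*sqrt(2)*t^3 - 196*sqrt(2)*t^2 + 22*t^2 - 154*sqrt(2)*t - 60*t + 420*sqrt(2)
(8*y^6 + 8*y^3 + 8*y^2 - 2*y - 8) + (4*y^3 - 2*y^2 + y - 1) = 8*y^6 + 12*y^3 + 6*y^2 - y - 9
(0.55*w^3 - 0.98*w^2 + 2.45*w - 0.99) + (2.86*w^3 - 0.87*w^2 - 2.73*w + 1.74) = 3.41*w^3 - 1.85*w^2 - 0.28*w + 0.75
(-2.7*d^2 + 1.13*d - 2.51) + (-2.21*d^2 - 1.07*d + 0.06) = -4.91*d^2 + 0.0599999999999998*d - 2.45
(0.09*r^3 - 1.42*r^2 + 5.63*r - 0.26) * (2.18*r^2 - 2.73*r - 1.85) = 0.1962*r^5 - 3.3413*r^4 + 15.9835*r^3 - 13.3097*r^2 - 9.7057*r + 0.481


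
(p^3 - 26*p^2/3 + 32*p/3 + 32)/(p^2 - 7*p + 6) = (3*p^2 - 8*p - 16)/(3*(p - 1))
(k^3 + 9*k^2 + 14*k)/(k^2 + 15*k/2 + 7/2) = 2*k*(k + 2)/(2*k + 1)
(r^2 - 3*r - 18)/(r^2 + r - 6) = (r - 6)/(r - 2)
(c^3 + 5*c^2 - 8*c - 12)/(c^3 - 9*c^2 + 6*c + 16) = (c + 6)/(c - 8)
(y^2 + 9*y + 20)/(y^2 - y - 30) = (y + 4)/(y - 6)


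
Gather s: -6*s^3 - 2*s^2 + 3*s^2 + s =-6*s^3 + s^2 + s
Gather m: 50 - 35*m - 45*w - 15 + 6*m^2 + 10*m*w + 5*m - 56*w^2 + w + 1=6*m^2 + m*(10*w - 30) - 56*w^2 - 44*w + 36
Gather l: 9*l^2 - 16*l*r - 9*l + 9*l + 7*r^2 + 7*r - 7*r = 9*l^2 - 16*l*r + 7*r^2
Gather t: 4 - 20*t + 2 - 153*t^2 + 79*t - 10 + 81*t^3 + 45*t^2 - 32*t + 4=81*t^3 - 108*t^2 + 27*t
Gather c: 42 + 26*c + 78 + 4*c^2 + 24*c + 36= 4*c^2 + 50*c + 156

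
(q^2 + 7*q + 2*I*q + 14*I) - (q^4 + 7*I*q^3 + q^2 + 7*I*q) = -q^4 - 7*I*q^3 + 7*q - 5*I*q + 14*I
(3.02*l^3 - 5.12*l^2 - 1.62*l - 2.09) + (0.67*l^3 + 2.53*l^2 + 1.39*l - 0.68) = 3.69*l^3 - 2.59*l^2 - 0.23*l - 2.77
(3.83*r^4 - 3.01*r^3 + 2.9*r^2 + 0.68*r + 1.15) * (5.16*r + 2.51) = 19.7628*r^5 - 5.9183*r^4 + 7.4089*r^3 + 10.7878*r^2 + 7.6408*r + 2.8865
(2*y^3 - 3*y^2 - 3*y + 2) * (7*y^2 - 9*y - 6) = 14*y^5 - 39*y^4 - 6*y^3 + 59*y^2 - 12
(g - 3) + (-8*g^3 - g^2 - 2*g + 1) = -8*g^3 - g^2 - g - 2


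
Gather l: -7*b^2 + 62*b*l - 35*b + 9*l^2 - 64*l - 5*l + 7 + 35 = -7*b^2 - 35*b + 9*l^2 + l*(62*b - 69) + 42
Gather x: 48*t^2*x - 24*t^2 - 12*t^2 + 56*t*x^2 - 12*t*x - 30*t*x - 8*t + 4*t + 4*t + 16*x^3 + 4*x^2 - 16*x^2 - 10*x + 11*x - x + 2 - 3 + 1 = -36*t^2 + 16*x^3 + x^2*(56*t - 12) + x*(48*t^2 - 42*t)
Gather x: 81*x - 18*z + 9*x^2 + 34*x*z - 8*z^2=9*x^2 + x*(34*z + 81) - 8*z^2 - 18*z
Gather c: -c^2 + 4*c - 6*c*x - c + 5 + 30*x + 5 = -c^2 + c*(3 - 6*x) + 30*x + 10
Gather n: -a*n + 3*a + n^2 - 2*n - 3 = 3*a + n^2 + n*(-a - 2) - 3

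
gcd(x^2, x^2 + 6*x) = x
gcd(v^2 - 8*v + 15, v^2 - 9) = v - 3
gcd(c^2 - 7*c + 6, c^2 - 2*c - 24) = c - 6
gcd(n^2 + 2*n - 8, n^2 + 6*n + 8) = n + 4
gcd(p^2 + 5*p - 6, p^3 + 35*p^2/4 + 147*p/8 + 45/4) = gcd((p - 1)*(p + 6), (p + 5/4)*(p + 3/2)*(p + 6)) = p + 6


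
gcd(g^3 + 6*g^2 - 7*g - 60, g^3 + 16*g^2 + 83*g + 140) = g^2 + 9*g + 20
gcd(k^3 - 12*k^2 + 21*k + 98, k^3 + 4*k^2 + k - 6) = k + 2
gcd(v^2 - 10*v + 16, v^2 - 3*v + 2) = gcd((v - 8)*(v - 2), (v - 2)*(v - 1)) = v - 2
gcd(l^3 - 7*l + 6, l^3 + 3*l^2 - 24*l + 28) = l - 2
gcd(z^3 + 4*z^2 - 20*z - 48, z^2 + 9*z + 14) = z + 2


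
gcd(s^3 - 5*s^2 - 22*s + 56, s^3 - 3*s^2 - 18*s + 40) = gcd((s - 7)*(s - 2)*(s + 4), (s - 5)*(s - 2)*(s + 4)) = s^2 + 2*s - 8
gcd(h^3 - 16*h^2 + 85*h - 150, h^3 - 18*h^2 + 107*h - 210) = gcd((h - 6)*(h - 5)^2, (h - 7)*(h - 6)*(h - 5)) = h^2 - 11*h + 30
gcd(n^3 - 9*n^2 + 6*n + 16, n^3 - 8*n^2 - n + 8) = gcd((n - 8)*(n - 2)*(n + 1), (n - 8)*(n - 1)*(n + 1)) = n^2 - 7*n - 8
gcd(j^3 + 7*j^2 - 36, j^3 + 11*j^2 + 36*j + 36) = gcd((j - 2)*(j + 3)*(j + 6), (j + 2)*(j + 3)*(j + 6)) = j^2 + 9*j + 18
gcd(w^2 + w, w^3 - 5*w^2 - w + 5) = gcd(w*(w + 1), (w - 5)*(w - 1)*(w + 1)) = w + 1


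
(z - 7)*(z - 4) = z^2 - 11*z + 28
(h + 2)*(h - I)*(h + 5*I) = h^3 + 2*h^2 + 4*I*h^2 + 5*h + 8*I*h + 10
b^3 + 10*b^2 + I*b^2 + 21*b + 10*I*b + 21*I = (b + 3)*(b + 7)*(b + I)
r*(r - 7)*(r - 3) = r^3 - 10*r^2 + 21*r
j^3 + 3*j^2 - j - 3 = (j - 1)*(j + 1)*(j + 3)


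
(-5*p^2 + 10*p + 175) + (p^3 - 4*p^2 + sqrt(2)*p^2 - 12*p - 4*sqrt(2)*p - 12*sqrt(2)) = p^3 - 9*p^2 + sqrt(2)*p^2 - 4*sqrt(2)*p - 2*p - 12*sqrt(2) + 175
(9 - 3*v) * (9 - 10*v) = 30*v^2 - 117*v + 81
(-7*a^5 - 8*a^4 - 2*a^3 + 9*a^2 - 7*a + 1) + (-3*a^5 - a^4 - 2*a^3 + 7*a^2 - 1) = -10*a^5 - 9*a^4 - 4*a^3 + 16*a^2 - 7*a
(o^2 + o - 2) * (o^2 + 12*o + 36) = o^4 + 13*o^3 + 46*o^2 + 12*o - 72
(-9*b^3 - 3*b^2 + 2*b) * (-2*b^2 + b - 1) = 18*b^5 - 3*b^4 + 2*b^3 + 5*b^2 - 2*b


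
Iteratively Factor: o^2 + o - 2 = (o + 2)*(o - 1)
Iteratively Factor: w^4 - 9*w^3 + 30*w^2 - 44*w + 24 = (w - 2)*(w^3 - 7*w^2 + 16*w - 12) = (w - 2)^2*(w^2 - 5*w + 6) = (w - 2)^3*(w - 3)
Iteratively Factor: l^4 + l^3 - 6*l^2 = (l)*(l^3 + l^2 - 6*l) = l^2*(l^2 + l - 6) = l^2*(l + 3)*(l - 2)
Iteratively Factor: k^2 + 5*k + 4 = (k + 1)*(k + 4)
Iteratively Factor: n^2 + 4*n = (n)*(n + 4)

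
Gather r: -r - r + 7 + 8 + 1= 16 - 2*r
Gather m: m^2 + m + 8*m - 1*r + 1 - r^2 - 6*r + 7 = m^2 + 9*m - r^2 - 7*r + 8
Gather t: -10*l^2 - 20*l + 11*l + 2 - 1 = -10*l^2 - 9*l + 1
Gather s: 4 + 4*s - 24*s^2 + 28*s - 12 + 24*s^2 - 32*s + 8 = 0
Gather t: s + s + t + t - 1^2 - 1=2*s + 2*t - 2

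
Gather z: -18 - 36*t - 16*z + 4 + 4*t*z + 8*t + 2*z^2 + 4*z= -28*t + 2*z^2 + z*(4*t - 12) - 14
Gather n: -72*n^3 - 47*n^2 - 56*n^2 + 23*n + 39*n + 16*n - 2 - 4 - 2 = -72*n^3 - 103*n^2 + 78*n - 8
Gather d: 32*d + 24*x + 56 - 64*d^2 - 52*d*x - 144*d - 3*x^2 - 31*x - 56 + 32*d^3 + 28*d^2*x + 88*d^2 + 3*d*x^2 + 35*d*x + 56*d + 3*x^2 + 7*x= 32*d^3 + d^2*(28*x + 24) + d*(3*x^2 - 17*x - 56)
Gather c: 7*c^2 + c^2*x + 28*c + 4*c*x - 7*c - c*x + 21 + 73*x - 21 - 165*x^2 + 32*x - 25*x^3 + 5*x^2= c^2*(x + 7) + c*(3*x + 21) - 25*x^3 - 160*x^2 + 105*x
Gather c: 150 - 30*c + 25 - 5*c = 175 - 35*c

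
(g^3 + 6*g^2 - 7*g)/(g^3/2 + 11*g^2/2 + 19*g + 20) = 2*g*(g^2 + 6*g - 7)/(g^3 + 11*g^2 + 38*g + 40)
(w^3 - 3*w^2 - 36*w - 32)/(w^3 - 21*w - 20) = (w - 8)/(w - 5)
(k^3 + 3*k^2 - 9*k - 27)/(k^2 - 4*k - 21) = (k^2 - 9)/(k - 7)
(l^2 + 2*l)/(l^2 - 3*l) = (l + 2)/(l - 3)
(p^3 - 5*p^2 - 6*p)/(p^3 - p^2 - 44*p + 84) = p*(p + 1)/(p^2 + 5*p - 14)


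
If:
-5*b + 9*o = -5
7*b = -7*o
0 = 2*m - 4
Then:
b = 5/14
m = 2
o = -5/14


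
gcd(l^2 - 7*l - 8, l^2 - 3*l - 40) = l - 8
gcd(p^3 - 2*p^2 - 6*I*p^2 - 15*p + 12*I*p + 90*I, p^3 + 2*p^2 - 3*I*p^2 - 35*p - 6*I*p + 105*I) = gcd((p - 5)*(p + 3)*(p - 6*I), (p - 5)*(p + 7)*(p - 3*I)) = p - 5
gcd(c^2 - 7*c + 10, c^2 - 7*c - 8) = 1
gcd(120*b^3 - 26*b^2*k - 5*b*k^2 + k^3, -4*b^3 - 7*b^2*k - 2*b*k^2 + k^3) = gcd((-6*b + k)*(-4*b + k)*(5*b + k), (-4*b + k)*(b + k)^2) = 4*b - k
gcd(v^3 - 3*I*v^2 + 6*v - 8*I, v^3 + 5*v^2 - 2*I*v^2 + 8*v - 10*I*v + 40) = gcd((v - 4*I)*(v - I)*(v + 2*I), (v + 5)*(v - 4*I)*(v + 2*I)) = v^2 - 2*I*v + 8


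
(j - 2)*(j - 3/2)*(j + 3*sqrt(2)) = j^3 - 7*j^2/2 + 3*sqrt(2)*j^2 - 21*sqrt(2)*j/2 + 3*j + 9*sqrt(2)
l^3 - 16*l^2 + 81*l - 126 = (l - 7)*(l - 6)*(l - 3)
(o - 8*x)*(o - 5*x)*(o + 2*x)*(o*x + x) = o^4*x - 11*o^3*x^2 + o^3*x + 14*o^2*x^3 - 11*o^2*x^2 + 80*o*x^4 + 14*o*x^3 + 80*x^4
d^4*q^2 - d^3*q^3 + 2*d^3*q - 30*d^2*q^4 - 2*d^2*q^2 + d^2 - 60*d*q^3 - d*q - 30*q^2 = (d - 6*q)*(d + 5*q)*(d*q + 1)^2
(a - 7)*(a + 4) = a^2 - 3*a - 28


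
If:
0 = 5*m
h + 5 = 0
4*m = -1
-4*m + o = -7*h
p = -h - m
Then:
No Solution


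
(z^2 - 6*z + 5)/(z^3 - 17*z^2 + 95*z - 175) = (z - 1)/(z^2 - 12*z + 35)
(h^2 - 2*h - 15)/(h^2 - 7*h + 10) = (h + 3)/(h - 2)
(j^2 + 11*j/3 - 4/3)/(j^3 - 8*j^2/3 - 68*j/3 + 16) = (3*j - 1)/(3*j^2 - 20*j + 12)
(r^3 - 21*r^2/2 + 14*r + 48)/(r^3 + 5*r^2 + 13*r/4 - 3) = 2*(r^2 - 12*r + 32)/(2*r^2 + 7*r - 4)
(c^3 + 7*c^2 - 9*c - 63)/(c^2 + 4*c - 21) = c + 3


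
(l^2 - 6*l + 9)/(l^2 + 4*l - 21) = (l - 3)/(l + 7)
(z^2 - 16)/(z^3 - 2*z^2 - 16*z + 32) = 1/(z - 2)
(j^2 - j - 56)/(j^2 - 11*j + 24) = (j + 7)/(j - 3)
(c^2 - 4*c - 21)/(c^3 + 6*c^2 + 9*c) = (c - 7)/(c*(c + 3))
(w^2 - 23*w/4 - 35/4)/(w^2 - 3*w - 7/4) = (-4*w^2 + 23*w + 35)/(-4*w^2 + 12*w + 7)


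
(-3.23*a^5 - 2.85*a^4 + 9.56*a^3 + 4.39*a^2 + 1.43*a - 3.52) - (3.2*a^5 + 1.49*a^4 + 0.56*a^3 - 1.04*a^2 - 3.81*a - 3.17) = -6.43*a^5 - 4.34*a^4 + 9.0*a^3 + 5.43*a^2 + 5.24*a - 0.35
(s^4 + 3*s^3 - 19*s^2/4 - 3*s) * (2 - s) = -s^5 - s^4 + 43*s^3/4 - 13*s^2/2 - 6*s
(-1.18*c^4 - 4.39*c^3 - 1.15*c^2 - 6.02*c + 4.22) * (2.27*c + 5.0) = -2.6786*c^5 - 15.8653*c^4 - 24.5605*c^3 - 19.4154*c^2 - 20.5206*c + 21.1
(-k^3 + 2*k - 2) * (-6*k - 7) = 6*k^4 + 7*k^3 - 12*k^2 - 2*k + 14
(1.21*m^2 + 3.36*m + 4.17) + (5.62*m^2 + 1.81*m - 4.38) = 6.83*m^2 + 5.17*m - 0.21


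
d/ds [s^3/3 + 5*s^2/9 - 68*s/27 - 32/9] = s^2 + 10*s/9 - 68/27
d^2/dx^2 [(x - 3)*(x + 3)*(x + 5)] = 6*x + 10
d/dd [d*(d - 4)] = 2*d - 4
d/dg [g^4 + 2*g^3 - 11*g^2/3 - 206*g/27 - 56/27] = 4*g^3 + 6*g^2 - 22*g/3 - 206/27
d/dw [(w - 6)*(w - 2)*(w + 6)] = 3*w^2 - 4*w - 36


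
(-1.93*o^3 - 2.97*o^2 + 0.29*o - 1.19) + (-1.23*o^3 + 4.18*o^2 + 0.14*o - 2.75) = -3.16*o^3 + 1.21*o^2 + 0.43*o - 3.94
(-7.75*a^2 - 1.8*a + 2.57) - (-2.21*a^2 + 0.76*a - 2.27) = -5.54*a^2 - 2.56*a + 4.84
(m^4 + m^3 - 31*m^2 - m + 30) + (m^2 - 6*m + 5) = m^4 + m^3 - 30*m^2 - 7*m + 35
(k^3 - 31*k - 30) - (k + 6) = k^3 - 32*k - 36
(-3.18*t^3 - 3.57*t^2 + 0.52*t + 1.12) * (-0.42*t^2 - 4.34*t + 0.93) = 1.3356*t^5 + 15.3006*t^4 + 12.318*t^3 - 6.0473*t^2 - 4.3772*t + 1.0416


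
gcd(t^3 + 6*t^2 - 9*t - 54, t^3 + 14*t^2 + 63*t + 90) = t^2 + 9*t + 18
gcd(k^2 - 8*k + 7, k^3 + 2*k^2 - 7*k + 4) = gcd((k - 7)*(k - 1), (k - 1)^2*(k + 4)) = k - 1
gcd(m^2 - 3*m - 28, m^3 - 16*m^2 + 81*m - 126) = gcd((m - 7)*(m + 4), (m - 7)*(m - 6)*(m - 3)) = m - 7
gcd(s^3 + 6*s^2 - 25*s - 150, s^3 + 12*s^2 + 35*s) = s + 5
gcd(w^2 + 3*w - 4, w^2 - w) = w - 1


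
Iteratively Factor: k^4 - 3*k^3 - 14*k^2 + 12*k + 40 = (k - 5)*(k^3 + 2*k^2 - 4*k - 8) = (k - 5)*(k - 2)*(k^2 + 4*k + 4) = (k - 5)*(k - 2)*(k + 2)*(k + 2)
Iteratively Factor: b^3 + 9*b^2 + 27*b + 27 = (b + 3)*(b^2 + 6*b + 9) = (b + 3)^2*(b + 3)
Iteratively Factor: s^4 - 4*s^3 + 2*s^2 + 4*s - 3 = (s - 1)*(s^3 - 3*s^2 - s + 3) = (s - 3)*(s - 1)*(s^2 - 1) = (s - 3)*(s - 1)*(s + 1)*(s - 1)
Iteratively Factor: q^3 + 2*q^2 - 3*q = (q - 1)*(q^2 + 3*q) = (q - 1)*(q + 3)*(q)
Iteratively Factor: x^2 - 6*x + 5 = (x - 1)*(x - 5)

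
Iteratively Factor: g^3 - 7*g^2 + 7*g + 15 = (g + 1)*(g^2 - 8*g + 15) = (g - 3)*(g + 1)*(g - 5)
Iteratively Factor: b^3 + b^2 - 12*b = (b + 4)*(b^2 - 3*b) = b*(b + 4)*(b - 3)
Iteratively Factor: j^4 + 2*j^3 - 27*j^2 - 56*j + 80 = (j + 4)*(j^3 - 2*j^2 - 19*j + 20) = (j - 1)*(j + 4)*(j^2 - j - 20) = (j - 1)*(j + 4)^2*(j - 5)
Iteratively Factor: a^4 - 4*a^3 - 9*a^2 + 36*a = (a - 3)*(a^3 - a^2 - 12*a) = (a - 3)*(a + 3)*(a^2 - 4*a) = a*(a - 3)*(a + 3)*(a - 4)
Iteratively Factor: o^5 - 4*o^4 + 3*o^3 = (o)*(o^4 - 4*o^3 + 3*o^2) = o*(o - 3)*(o^3 - o^2) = o*(o - 3)*(o - 1)*(o^2) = o^2*(o - 3)*(o - 1)*(o)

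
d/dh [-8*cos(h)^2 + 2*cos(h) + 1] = 2*(8*cos(h) - 1)*sin(h)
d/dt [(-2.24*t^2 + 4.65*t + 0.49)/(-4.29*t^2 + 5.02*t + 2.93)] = (8.7037*t^2 - 8.9222*t + 11.1647)/(18.4041*t^4 - 43.0716*t^3 + 0.0609999999999928*t^2 + 29.4172*t + 8.5849)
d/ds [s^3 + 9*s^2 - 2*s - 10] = 3*s^2 + 18*s - 2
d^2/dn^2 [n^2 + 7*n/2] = 2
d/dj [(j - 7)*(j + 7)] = 2*j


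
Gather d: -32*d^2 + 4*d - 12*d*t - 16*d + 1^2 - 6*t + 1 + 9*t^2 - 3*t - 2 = -32*d^2 + d*(-12*t - 12) + 9*t^2 - 9*t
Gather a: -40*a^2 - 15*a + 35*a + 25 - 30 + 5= -40*a^2 + 20*a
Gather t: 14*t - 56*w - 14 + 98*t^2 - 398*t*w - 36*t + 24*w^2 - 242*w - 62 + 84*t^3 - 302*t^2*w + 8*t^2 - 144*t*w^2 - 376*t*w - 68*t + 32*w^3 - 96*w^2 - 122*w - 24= 84*t^3 + t^2*(106 - 302*w) + t*(-144*w^2 - 774*w - 90) + 32*w^3 - 72*w^2 - 420*w - 100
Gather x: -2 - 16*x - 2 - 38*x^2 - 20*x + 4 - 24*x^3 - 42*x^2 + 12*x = -24*x^3 - 80*x^2 - 24*x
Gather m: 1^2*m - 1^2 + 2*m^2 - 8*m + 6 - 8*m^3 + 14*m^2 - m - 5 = -8*m^3 + 16*m^2 - 8*m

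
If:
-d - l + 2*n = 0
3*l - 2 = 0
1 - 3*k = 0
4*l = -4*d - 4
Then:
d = -5/3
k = 1/3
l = 2/3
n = -1/2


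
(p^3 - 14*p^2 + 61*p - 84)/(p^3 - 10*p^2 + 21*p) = (p - 4)/p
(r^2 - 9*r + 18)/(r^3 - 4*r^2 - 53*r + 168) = (r - 6)/(r^2 - r - 56)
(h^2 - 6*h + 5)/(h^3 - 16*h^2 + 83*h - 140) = (h - 1)/(h^2 - 11*h + 28)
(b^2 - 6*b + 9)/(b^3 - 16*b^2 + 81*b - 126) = (b - 3)/(b^2 - 13*b + 42)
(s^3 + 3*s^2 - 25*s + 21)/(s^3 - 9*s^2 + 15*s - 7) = (s^2 + 4*s - 21)/(s^2 - 8*s + 7)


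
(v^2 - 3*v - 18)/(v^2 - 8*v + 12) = (v + 3)/(v - 2)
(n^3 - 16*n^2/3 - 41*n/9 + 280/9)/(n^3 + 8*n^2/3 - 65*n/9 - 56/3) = (n - 5)/(n + 3)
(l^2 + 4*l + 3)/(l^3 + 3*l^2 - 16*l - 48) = (l + 1)/(l^2 - 16)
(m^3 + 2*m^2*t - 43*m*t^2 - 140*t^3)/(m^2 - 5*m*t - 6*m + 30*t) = (m^3 + 2*m^2*t - 43*m*t^2 - 140*t^3)/(m^2 - 5*m*t - 6*m + 30*t)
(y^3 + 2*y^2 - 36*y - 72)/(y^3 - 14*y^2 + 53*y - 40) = (y^3 + 2*y^2 - 36*y - 72)/(y^3 - 14*y^2 + 53*y - 40)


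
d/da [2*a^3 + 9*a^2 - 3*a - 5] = 6*a^2 + 18*a - 3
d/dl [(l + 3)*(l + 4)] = 2*l + 7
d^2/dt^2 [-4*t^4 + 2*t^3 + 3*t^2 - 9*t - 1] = -48*t^2 + 12*t + 6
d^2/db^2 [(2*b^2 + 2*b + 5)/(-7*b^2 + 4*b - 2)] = 2*(-154*b^3 - 651*b^2 + 504*b - 34)/(343*b^6 - 588*b^5 + 630*b^4 - 400*b^3 + 180*b^2 - 48*b + 8)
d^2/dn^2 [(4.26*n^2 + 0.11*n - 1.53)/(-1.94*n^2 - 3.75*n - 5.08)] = (61.1550080000001*n^3 + 286.44876*n^2 + 73.2889319999999*n - 202.80519)/(7.301384*n^6 + 42.3405*n^5 + 139.201014*n^4 + 274.476375*n^3 + 364.505748*n^2 + 290.322*n + 131.096512)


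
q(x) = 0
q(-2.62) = 0.00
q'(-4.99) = 0.00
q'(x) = 0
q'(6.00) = 0.00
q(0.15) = 0.00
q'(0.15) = 0.00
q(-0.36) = 0.00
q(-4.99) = 0.00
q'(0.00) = 0.00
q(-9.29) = 0.00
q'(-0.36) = 0.00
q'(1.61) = 0.00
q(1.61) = 0.00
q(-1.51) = 0.00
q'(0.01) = 0.00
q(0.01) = 0.00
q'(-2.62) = 0.00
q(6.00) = 0.00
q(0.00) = 0.00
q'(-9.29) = 0.00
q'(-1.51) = 0.00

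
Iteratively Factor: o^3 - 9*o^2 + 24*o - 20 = (o - 5)*(o^2 - 4*o + 4) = (o - 5)*(o - 2)*(o - 2)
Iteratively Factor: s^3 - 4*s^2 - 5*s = (s - 5)*(s^2 + s) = (s - 5)*(s + 1)*(s)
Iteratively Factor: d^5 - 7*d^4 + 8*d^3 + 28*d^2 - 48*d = (d - 2)*(d^4 - 5*d^3 - 2*d^2 + 24*d) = (d - 3)*(d - 2)*(d^3 - 2*d^2 - 8*d) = d*(d - 3)*(d - 2)*(d^2 - 2*d - 8) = d*(d - 4)*(d - 3)*(d - 2)*(d + 2)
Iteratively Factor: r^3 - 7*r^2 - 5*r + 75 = (r + 3)*(r^2 - 10*r + 25) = (r - 5)*(r + 3)*(r - 5)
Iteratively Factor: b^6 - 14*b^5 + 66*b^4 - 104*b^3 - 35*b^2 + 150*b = (b)*(b^5 - 14*b^4 + 66*b^3 - 104*b^2 - 35*b + 150) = b*(b - 5)*(b^4 - 9*b^3 + 21*b^2 + b - 30) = b*(b - 5)*(b - 2)*(b^3 - 7*b^2 + 7*b + 15) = b*(b - 5)^2*(b - 2)*(b^2 - 2*b - 3) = b*(b - 5)^2*(b - 2)*(b + 1)*(b - 3)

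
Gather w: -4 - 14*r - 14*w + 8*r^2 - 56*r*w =8*r^2 - 14*r + w*(-56*r - 14) - 4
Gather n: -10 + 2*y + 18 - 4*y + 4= 12 - 2*y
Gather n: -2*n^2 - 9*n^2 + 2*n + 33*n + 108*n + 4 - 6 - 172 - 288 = -11*n^2 + 143*n - 462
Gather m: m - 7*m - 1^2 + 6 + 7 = 12 - 6*m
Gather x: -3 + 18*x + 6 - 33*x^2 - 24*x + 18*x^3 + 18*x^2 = 18*x^3 - 15*x^2 - 6*x + 3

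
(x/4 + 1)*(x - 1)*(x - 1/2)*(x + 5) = x^4/4 + 15*x^3/8 + 7*x^2/4 - 51*x/8 + 5/2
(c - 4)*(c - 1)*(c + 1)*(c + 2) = c^4 - 2*c^3 - 9*c^2 + 2*c + 8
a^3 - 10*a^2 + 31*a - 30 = (a - 5)*(a - 3)*(a - 2)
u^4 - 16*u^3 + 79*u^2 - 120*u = u*(u - 8)*(u - 5)*(u - 3)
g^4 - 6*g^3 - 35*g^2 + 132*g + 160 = (g - 8)*(g - 4)*(g + 1)*(g + 5)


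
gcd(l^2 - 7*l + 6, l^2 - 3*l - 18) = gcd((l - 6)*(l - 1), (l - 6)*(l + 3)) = l - 6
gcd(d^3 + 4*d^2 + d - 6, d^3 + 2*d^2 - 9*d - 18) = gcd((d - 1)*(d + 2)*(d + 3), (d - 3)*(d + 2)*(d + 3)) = d^2 + 5*d + 6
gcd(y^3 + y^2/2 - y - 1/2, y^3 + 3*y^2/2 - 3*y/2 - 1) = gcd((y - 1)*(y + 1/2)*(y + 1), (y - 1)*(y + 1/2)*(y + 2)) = y^2 - y/2 - 1/2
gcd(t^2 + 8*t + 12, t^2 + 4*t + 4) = t + 2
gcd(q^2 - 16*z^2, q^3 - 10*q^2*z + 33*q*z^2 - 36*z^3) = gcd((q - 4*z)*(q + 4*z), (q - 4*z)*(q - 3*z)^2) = -q + 4*z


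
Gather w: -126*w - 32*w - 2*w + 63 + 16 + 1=80 - 160*w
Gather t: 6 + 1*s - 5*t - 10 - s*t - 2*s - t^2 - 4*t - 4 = -s - t^2 + t*(-s - 9) - 8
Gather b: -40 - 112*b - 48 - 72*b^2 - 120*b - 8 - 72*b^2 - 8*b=-144*b^2 - 240*b - 96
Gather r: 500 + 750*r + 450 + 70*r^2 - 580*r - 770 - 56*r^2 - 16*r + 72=14*r^2 + 154*r + 252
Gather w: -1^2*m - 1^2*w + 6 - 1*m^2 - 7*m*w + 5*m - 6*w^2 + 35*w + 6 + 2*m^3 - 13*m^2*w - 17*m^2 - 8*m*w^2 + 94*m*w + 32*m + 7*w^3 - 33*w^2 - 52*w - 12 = 2*m^3 - 18*m^2 + 36*m + 7*w^3 + w^2*(-8*m - 39) + w*(-13*m^2 + 87*m - 18)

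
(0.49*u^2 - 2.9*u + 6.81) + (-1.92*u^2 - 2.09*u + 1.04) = -1.43*u^2 - 4.99*u + 7.85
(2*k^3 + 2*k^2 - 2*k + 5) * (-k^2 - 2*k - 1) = -2*k^5 - 6*k^4 - 4*k^3 - 3*k^2 - 8*k - 5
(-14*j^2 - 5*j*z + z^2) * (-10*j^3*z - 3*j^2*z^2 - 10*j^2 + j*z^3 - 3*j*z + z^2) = 140*j^5*z + 92*j^4*z^2 + 140*j^4 - 9*j^3*z^3 + 92*j^3*z - 8*j^2*z^4 - 9*j^2*z^2 + j*z^5 - 8*j*z^3 + z^4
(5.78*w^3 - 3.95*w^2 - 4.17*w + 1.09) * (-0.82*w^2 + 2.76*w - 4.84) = -4.7396*w^5 + 19.1918*w^4 - 35.4578*w^3 + 6.715*w^2 + 23.1912*w - 5.2756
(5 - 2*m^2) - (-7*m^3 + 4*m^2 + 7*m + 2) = 7*m^3 - 6*m^2 - 7*m + 3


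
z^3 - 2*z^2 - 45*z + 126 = (z - 6)*(z - 3)*(z + 7)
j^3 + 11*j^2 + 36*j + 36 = (j + 2)*(j + 3)*(j + 6)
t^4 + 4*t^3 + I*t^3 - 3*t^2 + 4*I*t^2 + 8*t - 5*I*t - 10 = (t - 1)*(t + 5)*(t - I)*(t + 2*I)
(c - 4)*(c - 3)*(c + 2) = c^3 - 5*c^2 - 2*c + 24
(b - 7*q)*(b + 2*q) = b^2 - 5*b*q - 14*q^2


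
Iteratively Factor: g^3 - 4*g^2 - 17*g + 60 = (g + 4)*(g^2 - 8*g + 15) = (g - 5)*(g + 4)*(g - 3)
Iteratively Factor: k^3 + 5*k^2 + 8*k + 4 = (k + 2)*(k^2 + 3*k + 2) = (k + 2)^2*(k + 1)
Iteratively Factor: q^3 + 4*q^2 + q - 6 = (q + 2)*(q^2 + 2*q - 3) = (q + 2)*(q + 3)*(q - 1)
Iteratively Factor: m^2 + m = (m + 1)*(m)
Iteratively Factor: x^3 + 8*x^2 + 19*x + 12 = (x + 1)*(x^2 + 7*x + 12) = (x + 1)*(x + 3)*(x + 4)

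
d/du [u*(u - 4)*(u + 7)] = 3*u^2 + 6*u - 28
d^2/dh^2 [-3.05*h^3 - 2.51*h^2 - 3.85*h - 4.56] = -18.3*h - 5.02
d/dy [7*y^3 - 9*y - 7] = 21*y^2 - 9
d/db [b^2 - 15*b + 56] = 2*b - 15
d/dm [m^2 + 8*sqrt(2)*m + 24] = 2*m + 8*sqrt(2)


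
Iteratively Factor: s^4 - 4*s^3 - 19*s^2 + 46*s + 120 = (s + 3)*(s^3 - 7*s^2 + 2*s + 40) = (s - 4)*(s + 3)*(s^2 - 3*s - 10) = (s - 5)*(s - 4)*(s + 3)*(s + 2)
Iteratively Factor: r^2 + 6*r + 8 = (r + 4)*(r + 2)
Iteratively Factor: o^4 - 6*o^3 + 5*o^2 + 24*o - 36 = (o - 2)*(o^3 - 4*o^2 - 3*o + 18) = (o - 2)*(o + 2)*(o^2 - 6*o + 9) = (o - 3)*(o - 2)*(o + 2)*(o - 3)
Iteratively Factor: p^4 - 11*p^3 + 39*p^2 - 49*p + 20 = (p - 5)*(p^3 - 6*p^2 + 9*p - 4) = (p - 5)*(p - 1)*(p^2 - 5*p + 4) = (p - 5)*(p - 4)*(p - 1)*(p - 1)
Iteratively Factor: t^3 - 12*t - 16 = (t + 2)*(t^2 - 2*t - 8) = (t - 4)*(t + 2)*(t + 2)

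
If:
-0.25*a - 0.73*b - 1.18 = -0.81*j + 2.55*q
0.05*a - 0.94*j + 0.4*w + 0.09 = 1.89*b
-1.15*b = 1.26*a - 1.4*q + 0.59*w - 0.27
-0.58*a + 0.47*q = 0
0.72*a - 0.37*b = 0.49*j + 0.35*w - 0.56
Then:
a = -0.18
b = -0.12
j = 0.57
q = -0.23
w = 0.55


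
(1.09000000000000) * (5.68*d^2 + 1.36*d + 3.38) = 6.1912*d^2 + 1.4824*d + 3.6842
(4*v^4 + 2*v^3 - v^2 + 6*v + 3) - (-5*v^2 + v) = 4*v^4 + 2*v^3 + 4*v^2 + 5*v + 3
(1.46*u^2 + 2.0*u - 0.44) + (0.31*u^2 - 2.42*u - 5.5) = 1.77*u^2 - 0.42*u - 5.94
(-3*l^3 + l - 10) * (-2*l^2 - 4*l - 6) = 6*l^5 + 12*l^4 + 16*l^3 + 16*l^2 + 34*l + 60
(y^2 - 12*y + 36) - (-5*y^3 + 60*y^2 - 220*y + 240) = 5*y^3 - 59*y^2 + 208*y - 204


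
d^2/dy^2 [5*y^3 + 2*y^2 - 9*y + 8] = 30*y + 4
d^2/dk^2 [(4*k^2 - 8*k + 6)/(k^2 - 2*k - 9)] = 84*(3*k^2 - 6*k + 13)/(k^6 - 6*k^5 - 15*k^4 + 100*k^3 + 135*k^2 - 486*k - 729)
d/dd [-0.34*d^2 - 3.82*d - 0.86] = -0.68*d - 3.82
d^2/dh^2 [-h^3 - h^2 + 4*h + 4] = -6*h - 2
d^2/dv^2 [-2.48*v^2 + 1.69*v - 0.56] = -4.96000000000000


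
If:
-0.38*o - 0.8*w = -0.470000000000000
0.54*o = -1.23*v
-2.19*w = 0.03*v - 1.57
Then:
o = -0.27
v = 0.12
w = 0.72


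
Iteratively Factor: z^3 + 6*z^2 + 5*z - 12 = (z + 3)*(z^2 + 3*z - 4) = (z + 3)*(z + 4)*(z - 1)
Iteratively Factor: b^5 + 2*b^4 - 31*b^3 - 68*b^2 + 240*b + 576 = (b - 4)*(b^4 + 6*b^3 - 7*b^2 - 96*b - 144) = (b - 4)^2*(b^3 + 10*b^2 + 33*b + 36) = (b - 4)^2*(b + 3)*(b^2 + 7*b + 12) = (b - 4)^2*(b + 3)*(b + 4)*(b + 3)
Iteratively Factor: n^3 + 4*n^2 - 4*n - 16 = (n - 2)*(n^2 + 6*n + 8) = (n - 2)*(n + 2)*(n + 4)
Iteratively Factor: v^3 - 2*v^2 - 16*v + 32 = (v - 2)*(v^2 - 16) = (v - 4)*(v - 2)*(v + 4)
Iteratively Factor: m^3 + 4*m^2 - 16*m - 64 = (m + 4)*(m^2 - 16) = (m - 4)*(m + 4)*(m + 4)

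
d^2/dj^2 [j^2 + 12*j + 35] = 2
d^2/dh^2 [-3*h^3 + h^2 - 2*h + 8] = 2 - 18*h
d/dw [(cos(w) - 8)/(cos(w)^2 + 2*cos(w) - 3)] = (cos(w)^2 - 16*cos(w) - 13)*sin(w)/(cos(w)^2 + 2*cos(w) - 3)^2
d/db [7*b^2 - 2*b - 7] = 14*b - 2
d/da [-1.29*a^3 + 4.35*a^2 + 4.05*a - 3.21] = -3.87*a^2 + 8.7*a + 4.05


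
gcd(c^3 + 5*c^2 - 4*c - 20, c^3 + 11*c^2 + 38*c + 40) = c^2 + 7*c + 10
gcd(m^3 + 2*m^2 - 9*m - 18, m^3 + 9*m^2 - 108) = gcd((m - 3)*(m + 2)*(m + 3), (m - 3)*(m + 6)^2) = m - 3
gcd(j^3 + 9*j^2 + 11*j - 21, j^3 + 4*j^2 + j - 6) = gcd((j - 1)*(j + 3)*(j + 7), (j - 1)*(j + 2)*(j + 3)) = j^2 + 2*j - 3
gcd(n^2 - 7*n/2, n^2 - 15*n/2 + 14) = n - 7/2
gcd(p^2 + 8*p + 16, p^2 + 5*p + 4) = p + 4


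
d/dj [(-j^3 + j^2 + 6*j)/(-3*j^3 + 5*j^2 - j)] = (-2*j^2 + 38*j - 31)/(9*j^4 - 30*j^3 + 31*j^2 - 10*j + 1)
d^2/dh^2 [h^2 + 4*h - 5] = 2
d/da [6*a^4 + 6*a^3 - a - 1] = 24*a^3 + 18*a^2 - 1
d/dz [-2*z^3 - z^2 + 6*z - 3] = -6*z^2 - 2*z + 6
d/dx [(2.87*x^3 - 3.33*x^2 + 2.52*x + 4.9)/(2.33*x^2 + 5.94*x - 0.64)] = (6.6871*x^4 + 34.0956*x^3 - 31.1622*x^2 - 18.5716*x - 30.7188)/(5.4289*x^4 + 27.6804*x^3 + 32.3012*x^2 - 7.6032*x + 0.4096)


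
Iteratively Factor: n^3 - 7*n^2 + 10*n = (n)*(n^2 - 7*n + 10) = n*(n - 2)*(n - 5)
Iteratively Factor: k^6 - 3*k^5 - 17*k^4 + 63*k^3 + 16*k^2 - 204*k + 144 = (k - 3)*(k^5 - 17*k^3 + 12*k^2 + 52*k - 48) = (k - 3)*(k - 2)*(k^4 + 2*k^3 - 13*k^2 - 14*k + 24) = (k - 3)*(k - 2)*(k + 2)*(k^3 - 13*k + 12) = (k - 3)*(k - 2)*(k - 1)*(k + 2)*(k^2 + k - 12) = (k - 3)*(k - 2)*(k - 1)*(k + 2)*(k + 4)*(k - 3)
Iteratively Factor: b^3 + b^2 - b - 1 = (b + 1)*(b^2 - 1) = (b + 1)^2*(b - 1)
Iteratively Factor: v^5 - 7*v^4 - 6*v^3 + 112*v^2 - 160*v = (v - 2)*(v^4 - 5*v^3 - 16*v^2 + 80*v) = (v - 4)*(v - 2)*(v^3 - v^2 - 20*v) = (v - 4)*(v - 2)*(v + 4)*(v^2 - 5*v) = (v - 5)*(v - 4)*(v - 2)*(v + 4)*(v)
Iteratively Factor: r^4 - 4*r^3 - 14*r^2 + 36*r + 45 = (r + 1)*(r^3 - 5*r^2 - 9*r + 45) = (r - 5)*(r + 1)*(r^2 - 9) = (r - 5)*(r + 1)*(r + 3)*(r - 3)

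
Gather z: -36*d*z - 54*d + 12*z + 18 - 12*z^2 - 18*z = -54*d - 12*z^2 + z*(-36*d - 6) + 18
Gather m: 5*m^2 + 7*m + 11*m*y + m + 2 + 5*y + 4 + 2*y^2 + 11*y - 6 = 5*m^2 + m*(11*y + 8) + 2*y^2 + 16*y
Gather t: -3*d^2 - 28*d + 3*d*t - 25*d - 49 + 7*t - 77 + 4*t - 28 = -3*d^2 - 53*d + t*(3*d + 11) - 154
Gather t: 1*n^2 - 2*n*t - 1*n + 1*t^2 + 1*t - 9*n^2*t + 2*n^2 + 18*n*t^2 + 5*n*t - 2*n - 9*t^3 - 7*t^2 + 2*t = 3*n^2 - 3*n - 9*t^3 + t^2*(18*n - 6) + t*(-9*n^2 + 3*n + 3)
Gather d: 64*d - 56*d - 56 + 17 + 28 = 8*d - 11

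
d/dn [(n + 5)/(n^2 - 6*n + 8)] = (n^2 - 6*n - 2*(n - 3)*(n + 5) + 8)/(n^2 - 6*n + 8)^2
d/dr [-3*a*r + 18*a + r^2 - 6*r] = -3*a + 2*r - 6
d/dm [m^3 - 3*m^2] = 3*m*(m - 2)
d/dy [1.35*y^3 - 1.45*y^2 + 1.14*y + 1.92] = 4.05*y^2 - 2.9*y + 1.14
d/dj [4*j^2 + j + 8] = 8*j + 1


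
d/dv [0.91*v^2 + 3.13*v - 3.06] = 1.82*v + 3.13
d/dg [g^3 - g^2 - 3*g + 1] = 3*g^2 - 2*g - 3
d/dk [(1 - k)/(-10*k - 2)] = 3/(25*k^2 + 10*k + 1)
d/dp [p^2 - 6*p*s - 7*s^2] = 2*p - 6*s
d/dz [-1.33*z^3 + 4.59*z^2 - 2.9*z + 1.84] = -3.99*z^2 + 9.18*z - 2.9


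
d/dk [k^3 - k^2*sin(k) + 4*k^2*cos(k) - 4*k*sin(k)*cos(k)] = -4*k^2*sin(k) - k^2*cos(k) + 3*k^2 - 2*k*sin(k) + 8*k*cos(k) - 4*k*cos(2*k) - 2*sin(2*k)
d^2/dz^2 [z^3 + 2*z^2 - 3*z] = 6*z + 4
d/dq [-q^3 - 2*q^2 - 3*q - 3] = -3*q^2 - 4*q - 3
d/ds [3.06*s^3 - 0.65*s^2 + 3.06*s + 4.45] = 9.18*s^2 - 1.3*s + 3.06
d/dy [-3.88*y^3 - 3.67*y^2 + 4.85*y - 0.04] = -11.64*y^2 - 7.34*y + 4.85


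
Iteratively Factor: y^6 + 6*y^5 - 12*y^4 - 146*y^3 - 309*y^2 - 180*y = (y + 3)*(y^5 + 3*y^4 - 21*y^3 - 83*y^2 - 60*y) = (y + 3)*(y + 4)*(y^4 - y^3 - 17*y^2 - 15*y) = (y - 5)*(y + 3)*(y + 4)*(y^3 + 4*y^2 + 3*y) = y*(y - 5)*(y + 3)*(y + 4)*(y^2 + 4*y + 3) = y*(y - 5)*(y + 3)^2*(y + 4)*(y + 1)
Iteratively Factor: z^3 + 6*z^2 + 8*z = (z + 4)*(z^2 + 2*z) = z*(z + 4)*(z + 2)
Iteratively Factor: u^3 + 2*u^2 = (u + 2)*(u^2) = u*(u + 2)*(u)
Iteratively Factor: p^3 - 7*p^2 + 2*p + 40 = (p + 2)*(p^2 - 9*p + 20) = (p - 5)*(p + 2)*(p - 4)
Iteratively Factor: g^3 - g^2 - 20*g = (g + 4)*(g^2 - 5*g) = g*(g + 4)*(g - 5)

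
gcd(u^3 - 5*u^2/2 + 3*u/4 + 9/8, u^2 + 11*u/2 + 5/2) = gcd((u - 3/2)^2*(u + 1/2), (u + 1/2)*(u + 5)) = u + 1/2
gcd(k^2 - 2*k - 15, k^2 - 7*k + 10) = k - 5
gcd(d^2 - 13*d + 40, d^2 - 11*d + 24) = d - 8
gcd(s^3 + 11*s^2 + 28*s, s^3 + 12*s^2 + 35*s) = s^2 + 7*s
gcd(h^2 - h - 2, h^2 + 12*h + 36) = 1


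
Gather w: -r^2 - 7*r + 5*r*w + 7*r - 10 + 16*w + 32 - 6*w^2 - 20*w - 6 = -r^2 - 6*w^2 + w*(5*r - 4) + 16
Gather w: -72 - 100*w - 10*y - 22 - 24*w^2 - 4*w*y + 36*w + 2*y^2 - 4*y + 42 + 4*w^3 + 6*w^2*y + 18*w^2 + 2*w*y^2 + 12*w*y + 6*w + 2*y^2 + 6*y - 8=4*w^3 + w^2*(6*y - 6) + w*(2*y^2 + 8*y - 58) + 4*y^2 - 8*y - 60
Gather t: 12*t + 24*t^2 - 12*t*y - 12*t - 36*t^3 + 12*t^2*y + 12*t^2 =-36*t^3 + t^2*(12*y + 36) - 12*t*y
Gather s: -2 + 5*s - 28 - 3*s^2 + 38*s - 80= -3*s^2 + 43*s - 110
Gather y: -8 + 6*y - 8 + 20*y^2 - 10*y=20*y^2 - 4*y - 16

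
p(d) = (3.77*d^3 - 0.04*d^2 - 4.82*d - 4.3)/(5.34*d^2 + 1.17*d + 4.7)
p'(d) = (-10.68*d - 1.17)*(3.77*d^3 - 0.04*d^2 - 4.82*d - 4.3)/(5.34*d^2 + 1.17*d + 4.7)^2 + (11.31*d^2 - 0.08*d - 4.82)/(5.34*d^2 + 1.17*d + 4.7)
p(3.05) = 1.51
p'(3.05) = 0.85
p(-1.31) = -0.53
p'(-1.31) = 0.64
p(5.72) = 3.61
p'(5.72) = 0.75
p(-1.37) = -0.57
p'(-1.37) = 0.68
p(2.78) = 1.28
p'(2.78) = 0.87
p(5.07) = 3.12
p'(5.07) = 0.76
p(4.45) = 2.64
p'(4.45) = 0.78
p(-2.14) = -1.17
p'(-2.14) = 0.82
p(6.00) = 3.82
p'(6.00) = 0.75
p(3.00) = 1.47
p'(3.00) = 0.85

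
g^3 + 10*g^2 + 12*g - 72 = (g - 2)*(g + 6)^2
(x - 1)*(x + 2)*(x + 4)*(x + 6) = x^4 + 11*x^3 + 32*x^2 + 4*x - 48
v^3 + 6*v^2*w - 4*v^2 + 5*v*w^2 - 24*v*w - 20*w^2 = (v - 4)*(v + w)*(v + 5*w)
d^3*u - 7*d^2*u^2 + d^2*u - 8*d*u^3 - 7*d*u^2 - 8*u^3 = (d - 8*u)*(d + u)*(d*u + u)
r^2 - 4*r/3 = r*(r - 4/3)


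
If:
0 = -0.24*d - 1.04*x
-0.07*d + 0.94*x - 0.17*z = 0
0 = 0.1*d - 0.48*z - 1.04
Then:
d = 1.14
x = -0.26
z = -1.93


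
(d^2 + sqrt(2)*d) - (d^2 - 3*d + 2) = sqrt(2)*d + 3*d - 2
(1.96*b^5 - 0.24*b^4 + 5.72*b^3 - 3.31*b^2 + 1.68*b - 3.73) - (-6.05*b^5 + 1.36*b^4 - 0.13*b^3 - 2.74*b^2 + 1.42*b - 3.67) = 8.01*b^5 - 1.6*b^4 + 5.85*b^3 - 0.57*b^2 + 0.26*b - 0.0600000000000001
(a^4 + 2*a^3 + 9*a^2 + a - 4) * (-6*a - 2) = -6*a^5 - 14*a^4 - 58*a^3 - 24*a^2 + 22*a + 8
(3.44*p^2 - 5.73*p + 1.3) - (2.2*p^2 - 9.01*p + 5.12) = 1.24*p^2 + 3.28*p - 3.82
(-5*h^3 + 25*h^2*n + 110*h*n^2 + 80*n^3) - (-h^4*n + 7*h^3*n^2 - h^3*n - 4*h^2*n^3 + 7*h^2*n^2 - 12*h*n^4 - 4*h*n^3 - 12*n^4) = h^4*n - 7*h^3*n^2 + h^3*n - 5*h^3 + 4*h^2*n^3 - 7*h^2*n^2 + 25*h^2*n + 12*h*n^4 + 4*h*n^3 + 110*h*n^2 + 12*n^4 + 80*n^3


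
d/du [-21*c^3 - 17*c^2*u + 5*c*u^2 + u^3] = -17*c^2 + 10*c*u + 3*u^2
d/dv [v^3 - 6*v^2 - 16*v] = 3*v^2 - 12*v - 16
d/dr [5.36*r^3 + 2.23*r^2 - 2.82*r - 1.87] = 16.08*r^2 + 4.46*r - 2.82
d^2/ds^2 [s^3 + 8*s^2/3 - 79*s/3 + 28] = 6*s + 16/3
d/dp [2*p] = 2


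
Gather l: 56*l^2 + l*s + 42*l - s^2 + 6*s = 56*l^2 + l*(s + 42) - s^2 + 6*s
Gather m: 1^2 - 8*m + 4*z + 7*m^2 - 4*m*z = 7*m^2 + m*(-4*z - 8) + 4*z + 1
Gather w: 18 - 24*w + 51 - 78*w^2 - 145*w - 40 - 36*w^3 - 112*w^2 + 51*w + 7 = -36*w^3 - 190*w^2 - 118*w + 36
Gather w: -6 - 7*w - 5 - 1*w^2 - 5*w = -w^2 - 12*w - 11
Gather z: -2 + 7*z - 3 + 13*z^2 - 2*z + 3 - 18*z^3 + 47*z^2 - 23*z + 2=-18*z^3 + 60*z^2 - 18*z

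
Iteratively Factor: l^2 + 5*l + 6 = (l + 3)*(l + 2)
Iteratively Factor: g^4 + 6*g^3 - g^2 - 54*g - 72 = (g + 2)*(g^3 + 4*g^2 - 9*g - 36) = (g + 2)*(g + 3)*(g^2 + g - 12) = (g - 3)*(g + 2)*(g + 3)*(g + 4)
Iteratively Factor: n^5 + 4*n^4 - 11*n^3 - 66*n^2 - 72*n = (n + 3)*(n^4 + n^3 - 14*n^2 - 24*n) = (n + 3)^2*(n^3 - 2*n^2 - 8*n) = (n + 2)*(n + 3)^2*(n^2 - 4*n) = (n - 4)*(n + 2)*(n + 3)^2*(n)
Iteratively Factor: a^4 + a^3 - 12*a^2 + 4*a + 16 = (a + 1)*(a^3 - 12*a + 16) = (a + 1)*(a + 4)*(a^2 - 4*a + 4) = (a - 2)*(a + 1)*(a + 4)*(a - 2)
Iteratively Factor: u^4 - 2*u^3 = (u)*(u^3 - 2*u^2) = u^2*(u^2 - 2*u) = u^2*(u - 2)*(u)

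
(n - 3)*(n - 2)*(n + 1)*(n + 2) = n^4 - 2*n^3 - 7*n^2 + 8*n + 12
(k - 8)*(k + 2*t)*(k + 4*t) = k^3 + 6*k^2*t - 8*k^2 + 8*k*t^2 - 48*k*t - 64*t^2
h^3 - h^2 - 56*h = h*(h - 8)*(h + 7)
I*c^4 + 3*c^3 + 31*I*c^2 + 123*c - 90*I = (c - 5*I)*(c - 3*I)*(c + 6*I)*(I*c + 1)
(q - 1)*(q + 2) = q^2 + q - 2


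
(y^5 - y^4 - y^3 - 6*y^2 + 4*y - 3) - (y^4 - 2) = y^5 - 2*y^4 - y^3 - 6*y^2 + 4*y - 1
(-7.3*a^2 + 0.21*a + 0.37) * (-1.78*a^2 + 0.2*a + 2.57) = 12.994*a^4 - 1.8338*a^3 - 19.3776*a^2 + 0.6137*a + 0.9509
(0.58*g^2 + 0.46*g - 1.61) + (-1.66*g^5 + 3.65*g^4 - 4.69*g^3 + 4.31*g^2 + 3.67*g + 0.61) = -1.66*g^5 + 3.65*g^4 - 4.69*g^3 + 4.89*g^2 + 4.13*g - 1.0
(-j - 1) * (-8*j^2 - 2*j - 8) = 8*j^3 + 10*j^2 + 10*j + 8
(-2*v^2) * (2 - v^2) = 2*v^4 - 4*v^2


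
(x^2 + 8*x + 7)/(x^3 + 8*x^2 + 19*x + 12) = (x + 7)/(x^2 + 7*x + 12)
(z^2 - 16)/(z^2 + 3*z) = (z^2 - 16)/(z*(z + 3))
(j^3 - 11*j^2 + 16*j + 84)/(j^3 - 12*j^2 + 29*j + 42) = (j + 2)/(j + 1)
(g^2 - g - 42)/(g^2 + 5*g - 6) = (g - 7)/(g - 1)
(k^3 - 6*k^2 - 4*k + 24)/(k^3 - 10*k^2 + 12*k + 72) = (k - 2)/(k - 6)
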